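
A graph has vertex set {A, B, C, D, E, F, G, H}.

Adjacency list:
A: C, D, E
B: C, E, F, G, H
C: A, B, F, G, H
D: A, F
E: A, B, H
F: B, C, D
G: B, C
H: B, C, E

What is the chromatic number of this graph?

B, E, H are pairwise adjacent, so at least 3 colors are needed.
3 colors suffice: A=2, B=2, C=1, D=1, E=1, F=3, G=3, H=3. Every edge joins two different colors.

3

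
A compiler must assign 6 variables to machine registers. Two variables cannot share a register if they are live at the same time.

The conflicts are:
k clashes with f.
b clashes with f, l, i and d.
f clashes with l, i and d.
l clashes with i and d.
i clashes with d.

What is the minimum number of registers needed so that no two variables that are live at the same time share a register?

5

b, f, l, i, d pairwise conflict, so at least 5 registers are needed.
Using 5 registers: k=2, b=3, f=1, l=5, i=2, d=4. No two conflicting variables share a register.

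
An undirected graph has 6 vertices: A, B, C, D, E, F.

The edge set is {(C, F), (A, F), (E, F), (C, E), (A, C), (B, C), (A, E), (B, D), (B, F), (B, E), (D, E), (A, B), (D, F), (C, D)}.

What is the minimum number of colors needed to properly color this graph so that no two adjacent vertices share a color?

B, C, D, E, F are mutually adjacent (a clique of size 5), so at least 5 colors are needed.
5 colors suffice: color 1 → {F}; color 2 → {B}; color 3 → {C}; color 4 → {E}; color 5 → {A, D}. No two adjacent vertices share a color.

5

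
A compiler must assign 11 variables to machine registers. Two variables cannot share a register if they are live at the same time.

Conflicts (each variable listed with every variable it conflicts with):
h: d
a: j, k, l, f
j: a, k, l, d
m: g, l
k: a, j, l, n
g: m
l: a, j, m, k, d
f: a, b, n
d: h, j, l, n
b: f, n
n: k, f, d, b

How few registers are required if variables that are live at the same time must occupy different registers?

a, j, k, l are mutually in conflict, so at least 4 registers are needed.
4 registers suffice: register 1 → {h, g, l, n}; register 2 → {m, k, f, d}; register 3 → {j, b}; register 4 → {a}. Every pair that conflicts lands in different registers.

4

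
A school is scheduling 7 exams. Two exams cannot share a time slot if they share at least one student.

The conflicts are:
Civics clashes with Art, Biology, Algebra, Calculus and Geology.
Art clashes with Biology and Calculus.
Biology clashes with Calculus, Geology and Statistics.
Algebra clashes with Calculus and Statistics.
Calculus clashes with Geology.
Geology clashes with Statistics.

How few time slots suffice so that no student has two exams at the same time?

4

Civics, Biology, Calculus, Geology are mutually in conflict, so at least 4 time slots are needed.
4 time slots suffice: Civics=2, Art=4, Biology=1, Algebra=1, Calculus=3, Geology=4, Statistics=2. Every pair that conflicts lands in different time slots.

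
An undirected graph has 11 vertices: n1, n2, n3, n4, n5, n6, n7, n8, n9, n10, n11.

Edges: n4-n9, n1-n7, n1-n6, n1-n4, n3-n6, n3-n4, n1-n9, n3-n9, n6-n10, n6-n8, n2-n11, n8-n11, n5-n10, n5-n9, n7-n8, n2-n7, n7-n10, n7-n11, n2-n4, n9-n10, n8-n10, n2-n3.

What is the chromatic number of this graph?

3

n6, n8, n10 form a triangle, so at least 3 colors are needed.
3 colors suffice: color 1 → {n4, n5, n6, n7}; color 2 → {n2, n8, n9}; color 3 → {n1, n3, n10, n11}. Each edge has distinct colors on its endpoints.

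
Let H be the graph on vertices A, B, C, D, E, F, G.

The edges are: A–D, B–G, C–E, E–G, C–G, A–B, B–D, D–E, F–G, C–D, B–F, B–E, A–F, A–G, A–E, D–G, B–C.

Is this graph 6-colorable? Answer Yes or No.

Yes

The chromatic number is 5. A, B, D, E, G are pairwise adjacent (a clique of size 5), so at least 5 colors are needed.
5 colors suffice: A=3, B=2, C=3, D=5, E=4, F=4, G=1.
Since 6 ≥ 5, a proper 6-coloring certainly exists.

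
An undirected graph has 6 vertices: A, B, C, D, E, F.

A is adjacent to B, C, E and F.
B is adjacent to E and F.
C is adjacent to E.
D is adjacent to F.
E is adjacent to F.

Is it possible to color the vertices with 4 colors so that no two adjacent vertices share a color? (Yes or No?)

The chromatic number is 4. A, B, E, F are pairwise adjacent (a clique of size 4), so at least 4 colors are needed.
4 colors suffice: color 1 → {C, F}; color 2 → {D, E}; color 3 → {A}; color 4 → {B}.
That is already a proper 4-coloring.

Yes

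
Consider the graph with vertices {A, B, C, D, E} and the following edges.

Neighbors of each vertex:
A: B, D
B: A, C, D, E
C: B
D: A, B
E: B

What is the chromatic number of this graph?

A, B, D are mutually adjacent, so at least 3 colors are needed.
3 colors suffice: color 1 → {B}; color 2 → {A, C, E}; color 3 → {D}. No two adjacent vertices share a color.

3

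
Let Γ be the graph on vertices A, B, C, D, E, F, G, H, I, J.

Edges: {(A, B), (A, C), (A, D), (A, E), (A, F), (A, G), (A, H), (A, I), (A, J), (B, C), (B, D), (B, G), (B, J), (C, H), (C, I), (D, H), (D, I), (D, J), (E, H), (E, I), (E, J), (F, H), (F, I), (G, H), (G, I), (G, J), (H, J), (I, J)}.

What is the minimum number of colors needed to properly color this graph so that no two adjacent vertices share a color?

A, D, I, J are mutually adjacent (a clique of size 4), so at least 4 colors are needed.
4 colors suffice: color red → {A}; color blue → {B, H, I}; color green → {C, F, J}; color yellow → {D, E, G}. Each edge has distinct colors on its endpoints.

4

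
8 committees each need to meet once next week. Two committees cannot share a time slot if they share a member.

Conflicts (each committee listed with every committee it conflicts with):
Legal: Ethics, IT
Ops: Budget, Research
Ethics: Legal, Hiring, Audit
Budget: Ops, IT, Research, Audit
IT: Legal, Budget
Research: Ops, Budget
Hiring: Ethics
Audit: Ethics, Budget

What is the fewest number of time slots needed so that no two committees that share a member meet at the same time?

Ops, Budget, Research all conflict with each other, so at least 3 time slots are needed.
3 time slots suffice: Legal=3, Ops=2, Ethics=1, Budget=1, IT=2, Research=3, Hiring=2, Audit=2. Each listed conflict is separated.

3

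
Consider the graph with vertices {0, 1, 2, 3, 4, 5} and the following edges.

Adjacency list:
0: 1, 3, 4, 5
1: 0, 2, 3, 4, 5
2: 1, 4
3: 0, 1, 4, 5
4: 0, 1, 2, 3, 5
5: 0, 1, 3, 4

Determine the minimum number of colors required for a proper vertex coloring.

5

0, 1, 3, 4, 5 are mutually adjacent (a clique of size 5), so at least 5 colors are needed.
A valid assignment using 5 colors: 0=green, 1=red, 2=green, 3=yellow, 4=blue, 5=purple. Each edge has distinct colors on its endpoints.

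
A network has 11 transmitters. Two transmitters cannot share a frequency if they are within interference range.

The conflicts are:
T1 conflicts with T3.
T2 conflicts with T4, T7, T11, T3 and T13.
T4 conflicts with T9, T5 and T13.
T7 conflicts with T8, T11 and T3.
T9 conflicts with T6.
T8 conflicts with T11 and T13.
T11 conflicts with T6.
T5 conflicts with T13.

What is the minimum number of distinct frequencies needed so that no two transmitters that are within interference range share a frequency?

T2, T7, T3 all conflict with each other, so at least 3 frequencies are needed.
3 frequencies suffice: frequency 1 → {T1, T2, T8, T5, T6}; frequency 2 → {T9, T11, T3, T13}; frequency 3 → {T4, T7}. Every pair that conflicts lands in different frequencies.

3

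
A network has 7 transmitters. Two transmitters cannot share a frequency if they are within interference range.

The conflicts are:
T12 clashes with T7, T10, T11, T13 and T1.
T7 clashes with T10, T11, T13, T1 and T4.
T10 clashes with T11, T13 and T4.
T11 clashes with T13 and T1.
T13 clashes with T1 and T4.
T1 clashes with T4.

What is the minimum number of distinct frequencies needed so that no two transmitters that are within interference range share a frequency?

5

T12, T7, T10, T11, T13 are mutually in conflict, so at least 5 frequencies are needed.
5 frequencies suffice: T12=5, T7=1, T10=3, T11=4, T13=2, T1=3, T4=4. No two conflicting transmitters share a frequency.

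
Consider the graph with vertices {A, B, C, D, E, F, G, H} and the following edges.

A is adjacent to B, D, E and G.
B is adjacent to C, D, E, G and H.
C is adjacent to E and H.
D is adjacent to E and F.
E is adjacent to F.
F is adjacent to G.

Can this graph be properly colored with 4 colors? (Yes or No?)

The chromatic number is 4. A, B, D, E are mutually adjacent (a clique of size 4), so at least 4 colors are needed.
A valid assignment using 4 colors: A=yellow, B=red, C=green, D=green, E=blue, F=red, G=blue, H=blue.
That is already a proper 4-coloring.

Yes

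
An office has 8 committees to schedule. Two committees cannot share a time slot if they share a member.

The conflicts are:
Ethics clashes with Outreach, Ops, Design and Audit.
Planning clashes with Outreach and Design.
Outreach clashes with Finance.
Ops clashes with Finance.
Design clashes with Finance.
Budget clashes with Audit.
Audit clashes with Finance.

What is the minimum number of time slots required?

2

Ethics and Ops conflict, so at least 2 time slots are needed.
Using 2 time slots: Ethics=1, Planning=1, Outreach=2, Ops=2, Design=2, Budget=1, Audit=2, Finance=1. Each listed conflict is separated.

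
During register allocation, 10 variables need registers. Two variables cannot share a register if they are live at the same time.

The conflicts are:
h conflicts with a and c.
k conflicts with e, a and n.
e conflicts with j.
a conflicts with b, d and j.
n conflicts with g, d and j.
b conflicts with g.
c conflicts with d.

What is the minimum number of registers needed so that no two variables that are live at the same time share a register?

The cycle n-g-b-a-d-n has odd length 5, so it cannot be 2-colored; at least 3 registers are needed.
3 registers suffice: register 1 → {e, a, n, c}; register 2 → {h, k, b, d, j}; register 3 → {g}. Every pair that conflicts lands in different registers.

3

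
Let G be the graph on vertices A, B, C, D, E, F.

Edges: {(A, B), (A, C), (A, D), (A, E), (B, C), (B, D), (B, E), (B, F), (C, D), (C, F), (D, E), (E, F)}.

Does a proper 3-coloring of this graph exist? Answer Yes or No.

A, B, D, E form a clique, so at least 4 colors are needed.
So 3 colors are not enough.

No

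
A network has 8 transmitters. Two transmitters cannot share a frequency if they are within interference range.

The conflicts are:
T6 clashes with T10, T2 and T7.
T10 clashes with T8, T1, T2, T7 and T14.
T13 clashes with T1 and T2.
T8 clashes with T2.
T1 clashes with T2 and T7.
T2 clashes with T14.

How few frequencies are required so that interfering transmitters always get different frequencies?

3

T6, T10, T7 are mutually in conflict, so at least 3 frequencies are needed.
Using 3 frequencies: T6=3, T10=1, T13=1, T8=3, T1=3, T2=2, T7=2, T14=3. Each listed conflict is separated.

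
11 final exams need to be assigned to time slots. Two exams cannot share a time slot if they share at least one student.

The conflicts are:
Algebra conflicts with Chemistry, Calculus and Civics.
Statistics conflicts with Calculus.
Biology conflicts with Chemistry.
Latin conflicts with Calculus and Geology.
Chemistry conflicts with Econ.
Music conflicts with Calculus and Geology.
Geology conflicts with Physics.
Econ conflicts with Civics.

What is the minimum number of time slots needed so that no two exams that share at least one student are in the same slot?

Music and Geology conflict, so at least 2 time slots are needed.
2 time slots suffice: time slot 1 → {Chemistry, Calculus, Geology, Civics}; time slot 2 → {Algebra, Statistics, Biology, Latin, Music, Econ, Physics}. Every pair that conflicts lands in different time slots.

2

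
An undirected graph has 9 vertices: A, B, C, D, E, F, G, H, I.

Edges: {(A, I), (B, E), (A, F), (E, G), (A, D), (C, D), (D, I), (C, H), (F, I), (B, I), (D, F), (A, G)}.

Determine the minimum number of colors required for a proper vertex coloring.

4

A, D, F, I are mutually adjacent (a clique of size 4), so at least 4 colors are needed.
4 colors suffice: color 1 → {A, B, C}; color 2 → {G, H, I}; color 3 → {D, E}; color 4 → {F}. No two adjacent vertices share a color.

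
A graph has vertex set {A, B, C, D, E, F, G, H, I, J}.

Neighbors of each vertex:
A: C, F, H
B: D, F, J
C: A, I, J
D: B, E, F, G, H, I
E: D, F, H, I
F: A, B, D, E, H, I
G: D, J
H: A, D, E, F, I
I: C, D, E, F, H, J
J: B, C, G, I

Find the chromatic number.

5

D, E, F, H, I are mutually adjacent (a clique of size 5), so at least 5 colors are needed.
5 colors suffice: color 1 → {F, J}; color 2 → {C, D}; color 3 → {A, B, G, I}; color 4 → {H}; color 5 → {E}. No two adjacent vertices share a color.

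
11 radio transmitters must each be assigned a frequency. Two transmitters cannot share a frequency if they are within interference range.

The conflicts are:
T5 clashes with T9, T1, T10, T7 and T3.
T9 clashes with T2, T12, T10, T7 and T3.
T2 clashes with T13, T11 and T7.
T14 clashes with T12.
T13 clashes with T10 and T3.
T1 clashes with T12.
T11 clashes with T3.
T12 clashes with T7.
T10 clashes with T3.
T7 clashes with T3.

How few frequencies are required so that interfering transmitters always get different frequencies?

4

T5, T9, T10, T3 all conflict with each other, so at least 4 frequencies are needed.
A valid assignment using 4 frequencies: T5=3, T9=1, T2=2, T14=1, T13=1, T1=1, T11=1, T12=2, T10=4, T7=4, T3=2. Each listed conflict is separated.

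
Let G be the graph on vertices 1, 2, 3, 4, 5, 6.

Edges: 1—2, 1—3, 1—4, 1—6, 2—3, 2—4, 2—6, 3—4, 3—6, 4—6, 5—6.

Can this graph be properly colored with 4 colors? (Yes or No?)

No

1, 2, 3, 4, 6 are pairwise adjacent (a clique of size 5), so at least 5 colors are needed.
So 4 colors are not enough.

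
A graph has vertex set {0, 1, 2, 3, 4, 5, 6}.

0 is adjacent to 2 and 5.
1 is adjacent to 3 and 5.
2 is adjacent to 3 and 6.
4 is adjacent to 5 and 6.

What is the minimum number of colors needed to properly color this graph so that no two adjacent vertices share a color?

3

The cycle 0-5-1-3-2-0 has odd length 5, so it cannot be 2-colored; at least 3 colors are needed.
One proper 3-coloring: 0=blue, 1=blue, 2=red, 3=green, 4=blue, 5=red, 6=green. Each edge has distinct colors on its endpoints.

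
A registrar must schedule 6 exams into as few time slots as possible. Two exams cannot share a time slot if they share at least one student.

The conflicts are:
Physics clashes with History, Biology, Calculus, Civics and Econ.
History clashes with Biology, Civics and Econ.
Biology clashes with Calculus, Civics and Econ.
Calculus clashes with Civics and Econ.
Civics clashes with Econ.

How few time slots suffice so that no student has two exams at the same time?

5

Physics, Biology, Calculus, Civics, Econ are mutually in conflict, so at least 5 time slots are needed.
A valid assignment using 5 time slots: Physics=1, History=5, Biology=3, Calculus=5, Civics=2, Econ=4. Every pair that conflicts lands in different time slots.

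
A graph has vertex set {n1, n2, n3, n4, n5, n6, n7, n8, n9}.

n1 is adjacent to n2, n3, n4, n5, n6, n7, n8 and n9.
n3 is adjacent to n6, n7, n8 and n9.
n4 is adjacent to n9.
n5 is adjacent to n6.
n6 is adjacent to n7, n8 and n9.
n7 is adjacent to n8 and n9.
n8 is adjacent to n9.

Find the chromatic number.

6

n1, n3, n6, n7, n8, n9 are pairwise adjacent (a clique of size 6), so at least 6 colors are needed.
One proper 6-coloring: n1=1, n2=2, n3=6, n4=3, n5=2, n6=3, n7=4, n8=5, n9=2. Every edge joins two different colors.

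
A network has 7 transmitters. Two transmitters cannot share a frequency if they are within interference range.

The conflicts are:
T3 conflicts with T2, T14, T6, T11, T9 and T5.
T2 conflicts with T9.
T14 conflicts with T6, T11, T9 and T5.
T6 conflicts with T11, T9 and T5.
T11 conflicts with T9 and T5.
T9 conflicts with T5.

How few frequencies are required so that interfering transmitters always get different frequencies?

6

T3, T14, T6, T11, T9, T5 are mutually in conflict, so at least 6 frequencies are needed.
6 frequencies suffice: T3=2, T2=3, T14=4, T6=3, T11=5, T9=1, T5=6. Each listed conflict is separated.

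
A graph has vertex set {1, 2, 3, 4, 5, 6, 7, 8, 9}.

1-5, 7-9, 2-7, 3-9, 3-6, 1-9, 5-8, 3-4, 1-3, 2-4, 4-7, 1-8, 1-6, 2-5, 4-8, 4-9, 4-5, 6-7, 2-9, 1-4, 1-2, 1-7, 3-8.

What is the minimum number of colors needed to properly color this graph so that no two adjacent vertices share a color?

1, 2, 4, 7, 9 form a clique, so at least 5 colors are needed.
5 colors suffice: color a → {1}; color b → {4, 6}; color c → {2, 3}; color d → {8, 9}; color e → {5, 7}. Every edge joins two different colors.

5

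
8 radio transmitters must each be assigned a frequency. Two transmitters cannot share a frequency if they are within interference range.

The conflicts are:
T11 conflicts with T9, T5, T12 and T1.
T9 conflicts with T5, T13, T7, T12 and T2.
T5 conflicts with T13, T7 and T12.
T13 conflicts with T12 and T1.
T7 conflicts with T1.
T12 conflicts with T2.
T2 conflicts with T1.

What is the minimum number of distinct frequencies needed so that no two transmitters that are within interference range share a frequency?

4

T9, T5, T13, T12 are mutually in conflict, so at least 4 frequencies are needed.
4 frequencies suffice: T11=4, T9=1, T5=2, T13=4, T7=3, T12=3, T2=2, T1=1. Every pair that conflicts lands in different frequencies.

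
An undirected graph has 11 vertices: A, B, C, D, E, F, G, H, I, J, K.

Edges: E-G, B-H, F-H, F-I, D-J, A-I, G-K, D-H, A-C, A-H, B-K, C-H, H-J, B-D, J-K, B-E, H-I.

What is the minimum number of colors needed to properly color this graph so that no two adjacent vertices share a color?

A, H, I are pairwise adjacent, so at least 3 colors are needed.
3 colors suffice: color red → {E, H, K}; color blue → {B, C, G, I, J}; color green → {A, D, F}. Every edge joins two different colors.

3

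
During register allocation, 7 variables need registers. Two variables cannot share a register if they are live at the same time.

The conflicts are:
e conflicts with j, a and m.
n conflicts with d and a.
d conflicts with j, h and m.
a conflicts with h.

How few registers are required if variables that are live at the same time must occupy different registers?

3

The cycle e-a-h-d-j-e has odd length 5, so it cannot be 2-colored; at least 3 registers are needed.
3 registers suffice: register 1 → {d, a}; register 2 → {e, n, h}; register 3 → {j, m}. No two conflicting variables share a register.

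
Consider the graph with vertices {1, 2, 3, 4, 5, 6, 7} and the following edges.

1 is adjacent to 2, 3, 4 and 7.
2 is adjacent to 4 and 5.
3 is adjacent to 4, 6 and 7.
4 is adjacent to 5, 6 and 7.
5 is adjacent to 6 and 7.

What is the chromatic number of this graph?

4

1, 3, 4, 7 are pairwise adjacent (a clique of size 4), so at least 4 colors are needed.
4 colors suffice: color red → {4}; color blue → {1, 5}; color green → {2, 6, 7}; color yellow → {3}. No two adjacent vertices share a color.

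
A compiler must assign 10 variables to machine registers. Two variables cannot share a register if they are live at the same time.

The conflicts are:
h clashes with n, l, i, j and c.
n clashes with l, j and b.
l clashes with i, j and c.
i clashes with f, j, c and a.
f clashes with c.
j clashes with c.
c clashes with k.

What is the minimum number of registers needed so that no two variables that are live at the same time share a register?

h, l, i, j, c are mutually in conflict, so at least 5 registers are needed.
Using 5 registers: h=5, n=1, l=3, i=1, f=3, j=4, c=2, k=1, a=2, b=2. No two conflicting variables share a register.

5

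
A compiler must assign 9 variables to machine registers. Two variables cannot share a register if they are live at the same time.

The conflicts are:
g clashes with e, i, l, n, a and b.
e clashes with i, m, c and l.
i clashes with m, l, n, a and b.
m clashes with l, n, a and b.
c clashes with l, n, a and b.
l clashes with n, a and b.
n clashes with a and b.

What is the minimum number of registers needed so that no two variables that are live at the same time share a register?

5

g, i, l, n, a pairwise conflict, so at least 5 registers are needed.
A valid assignment using 5 registers: g=4, e=2, i=3, m=4, c=3, l=1, n=2, a=5, b=5. No two conflicting variables share a register.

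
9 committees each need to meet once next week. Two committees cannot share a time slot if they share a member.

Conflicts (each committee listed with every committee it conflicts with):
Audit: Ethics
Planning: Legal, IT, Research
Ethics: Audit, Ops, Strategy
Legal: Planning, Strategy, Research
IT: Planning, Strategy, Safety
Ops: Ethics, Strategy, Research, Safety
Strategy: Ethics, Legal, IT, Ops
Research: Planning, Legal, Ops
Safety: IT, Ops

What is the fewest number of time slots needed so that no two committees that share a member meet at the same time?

Ethics, Ops, Strategy pairwise conflict, so at least 3 time slots are needed.
3 time slots suffice: Audit=1, Planning=3, Ethics=3, Legal=1, IT=1, Ops=1, Strategy=2, Research=2, Safety=2. Each listed conflict is separated.

3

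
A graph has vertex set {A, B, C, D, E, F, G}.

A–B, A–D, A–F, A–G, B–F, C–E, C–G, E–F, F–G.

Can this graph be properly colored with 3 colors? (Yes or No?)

Yes

The chromatic number is 3. A, B, F are pairwise adjacent, so at least 3 colors are needed.
3 colors suffice: A=red, B=green, C=blue, D=blue, E=red, F=blue, G=green.
That is already a proper 3-coloring.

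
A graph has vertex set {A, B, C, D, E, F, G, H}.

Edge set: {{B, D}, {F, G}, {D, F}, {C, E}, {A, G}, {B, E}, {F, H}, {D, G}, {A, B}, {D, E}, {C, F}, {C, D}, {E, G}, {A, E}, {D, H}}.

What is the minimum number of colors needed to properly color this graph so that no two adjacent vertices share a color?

D, F, H form a triangle, so at least 3 colors are needed.
3 colors suffice: color 1 → {A, D}; color 2 → {E, F}; color 3 → {B, C, G, H}. Every edge joins two different colors.

3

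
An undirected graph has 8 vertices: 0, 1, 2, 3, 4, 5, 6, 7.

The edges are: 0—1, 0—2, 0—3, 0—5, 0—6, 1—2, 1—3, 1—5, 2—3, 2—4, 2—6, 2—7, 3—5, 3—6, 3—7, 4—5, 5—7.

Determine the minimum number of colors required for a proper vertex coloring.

4

0, 2, 3, 6 form a clique, so at least 4 colors are needed.
A valid assignment using 4 colors: 0=green, 1=yellow, 2=red, 3=blue, 4=blue, 5=red, 6=yellow, 7=green. Each edge has distinct colors on its endpoints.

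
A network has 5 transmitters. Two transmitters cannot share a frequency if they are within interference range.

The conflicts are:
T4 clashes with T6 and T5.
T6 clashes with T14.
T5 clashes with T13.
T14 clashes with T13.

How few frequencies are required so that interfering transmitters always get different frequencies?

3

The cycle T14-T13-T5-T4-T6-T14 has odd length 5, so it cannot be 2-colored; at least 3 frequencies are needed.
3 frequencies suffice: T4=3, T6=2, T5=1, T14=1, T13=2. No two conflicting transmitters share a frequency.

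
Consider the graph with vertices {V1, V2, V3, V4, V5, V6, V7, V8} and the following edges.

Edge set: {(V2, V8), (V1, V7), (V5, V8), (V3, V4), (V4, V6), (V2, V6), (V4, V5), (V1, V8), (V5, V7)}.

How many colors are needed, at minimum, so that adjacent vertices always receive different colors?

3

The cycle V5-V8-V2-V6-V4-V5 has odd length 5, so it cannot be 2-colored; at least 3 colors are needed.
One proper 3-coloring: V1=B, V2=B, V3=B, V4=R, V5=B, V6=G, V7=R, V8=R. Every edge joins two different colors.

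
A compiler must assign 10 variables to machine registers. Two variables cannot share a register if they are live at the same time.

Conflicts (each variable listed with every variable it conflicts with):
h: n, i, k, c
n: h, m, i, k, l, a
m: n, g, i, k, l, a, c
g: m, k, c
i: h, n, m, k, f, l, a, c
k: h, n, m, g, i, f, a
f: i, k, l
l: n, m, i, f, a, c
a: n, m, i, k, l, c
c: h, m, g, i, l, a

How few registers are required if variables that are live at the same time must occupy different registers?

5

n, m, i, k, a all conflict with each other, so at least 5 registers are needed.
5 registers suffice: register 1 → {g, i}; register 2 → {k, l}; register 3 → {h, m, f}; register 4 → {n, c}; register 5 → {a}. Each listed conflict is separated.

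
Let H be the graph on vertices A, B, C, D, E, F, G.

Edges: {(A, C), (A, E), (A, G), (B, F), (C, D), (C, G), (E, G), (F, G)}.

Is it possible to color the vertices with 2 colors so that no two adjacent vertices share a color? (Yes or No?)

No

A, C, G form a triangle, so at least 3 colors are needed.
So 2 colors are not enough.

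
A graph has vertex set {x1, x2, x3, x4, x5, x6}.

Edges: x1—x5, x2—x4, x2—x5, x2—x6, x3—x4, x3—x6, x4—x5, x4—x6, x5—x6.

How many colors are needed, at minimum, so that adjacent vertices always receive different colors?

4

x2, x4, x5, x6 form a clique, so at least 4 colors are needed.
4 colors suffice: color red → {x1, x6}; color blue → {x4}; color green → {x3, x5}; color yellow → {x2}. No two adjacent vertices share a color.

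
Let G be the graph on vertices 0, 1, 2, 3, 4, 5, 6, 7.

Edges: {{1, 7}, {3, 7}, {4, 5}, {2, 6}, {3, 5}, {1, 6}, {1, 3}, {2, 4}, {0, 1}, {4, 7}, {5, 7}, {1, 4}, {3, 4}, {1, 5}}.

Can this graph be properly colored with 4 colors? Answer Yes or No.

No

1, 3, 4, 5, 7 form a clique, so at least 5 colors are needed.
So 4 colors are not enough.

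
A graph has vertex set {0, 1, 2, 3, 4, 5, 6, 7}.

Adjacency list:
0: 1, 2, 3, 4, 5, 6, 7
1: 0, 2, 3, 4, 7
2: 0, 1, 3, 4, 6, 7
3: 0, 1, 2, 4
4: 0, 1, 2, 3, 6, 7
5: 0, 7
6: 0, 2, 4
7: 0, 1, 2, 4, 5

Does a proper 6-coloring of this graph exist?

Yes

The chromatic number is 5. 0, 1, 2, 3, 4 are mutually adjacent (a clique of size 5), so at least 5 colors are needed.
One proper 5-coloring: 0=red, 1=yellow, 2=green, 3=purple, 4=blue, 5=blue, 6=yellow, 7=purple.
Since 6 ≥ 5, a proper 6-coloring certainly exists.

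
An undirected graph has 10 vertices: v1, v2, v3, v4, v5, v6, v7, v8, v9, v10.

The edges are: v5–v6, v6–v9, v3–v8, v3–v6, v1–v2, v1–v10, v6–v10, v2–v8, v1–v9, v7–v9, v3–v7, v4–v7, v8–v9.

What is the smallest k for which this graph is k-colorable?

2

v8 and v9 are adjacent, so at least 2 colors are needed.
2 colors suffice: v1=1, v2=2, v3=2, v4=2, v5=2, v6=1, v7=1, v8=1, v9=2, v10=2. No two adjacent vertices share a color.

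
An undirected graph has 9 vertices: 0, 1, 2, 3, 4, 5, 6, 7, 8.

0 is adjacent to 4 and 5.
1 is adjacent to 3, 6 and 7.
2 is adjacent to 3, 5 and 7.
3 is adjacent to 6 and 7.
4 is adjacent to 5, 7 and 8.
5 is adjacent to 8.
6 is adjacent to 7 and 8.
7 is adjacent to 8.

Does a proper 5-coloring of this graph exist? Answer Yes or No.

The chromatic number is 4. 1, 3, 6, 7 form a clique, so at least 4 colors are needed.
4 colors suffice: color red → {5, 7}; color blue → {0, 3, 8}; color green → {2, 4, 6}; color yellow → {1}.
Since 5 ≥ 4, a proper 5-coloring certainly exists.

Yes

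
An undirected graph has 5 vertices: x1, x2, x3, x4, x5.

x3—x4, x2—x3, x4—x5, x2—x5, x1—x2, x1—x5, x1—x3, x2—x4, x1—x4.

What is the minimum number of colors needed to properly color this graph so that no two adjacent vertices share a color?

x1, x2, x3, x4 form a clique, so at least 4 colors are needed.
4 colors suffice: x1=B, x2=R, x3=Y, x4=G, x5=Y. Each edge has distinct colors on its endpoints.

4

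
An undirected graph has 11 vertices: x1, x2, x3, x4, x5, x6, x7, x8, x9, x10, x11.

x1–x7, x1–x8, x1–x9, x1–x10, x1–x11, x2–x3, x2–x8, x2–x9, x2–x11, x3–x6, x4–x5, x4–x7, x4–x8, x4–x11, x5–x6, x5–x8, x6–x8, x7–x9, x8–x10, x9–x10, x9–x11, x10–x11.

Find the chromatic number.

x1, x9, x10, x11 are mutually adjacent (a clique of size 4), so at least 4 colors are needed.
4 colors suffice: color 1 → {x3, x8, x9}; color 2 → {x1, x2, x4, x6}; color 3 → {x5, x7, x11}; color 4 → {x10}. No two adjacent vertices share a color.

4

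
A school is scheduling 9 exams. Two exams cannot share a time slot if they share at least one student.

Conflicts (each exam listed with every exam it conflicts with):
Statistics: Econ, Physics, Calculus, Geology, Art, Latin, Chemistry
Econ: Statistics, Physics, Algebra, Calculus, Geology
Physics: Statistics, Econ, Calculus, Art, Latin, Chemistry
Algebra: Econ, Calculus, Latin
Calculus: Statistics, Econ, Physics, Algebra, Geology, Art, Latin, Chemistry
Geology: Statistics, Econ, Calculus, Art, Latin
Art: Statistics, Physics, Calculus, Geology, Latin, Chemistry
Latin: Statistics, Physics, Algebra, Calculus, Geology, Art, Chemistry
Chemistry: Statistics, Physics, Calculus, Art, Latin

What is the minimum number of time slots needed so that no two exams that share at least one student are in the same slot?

6

Statistics, Physics, Calculus, Art, Latin, Chemistry pairwise conflict, so at least 6 time slots are needed.
6 time slots suffice: Statistics=2, Econ=3, Physics=4, Algebra=2, Calculus=1, Geology=4, Art=5, Latin=3, Chemistry=6. Each listed conflict is separated.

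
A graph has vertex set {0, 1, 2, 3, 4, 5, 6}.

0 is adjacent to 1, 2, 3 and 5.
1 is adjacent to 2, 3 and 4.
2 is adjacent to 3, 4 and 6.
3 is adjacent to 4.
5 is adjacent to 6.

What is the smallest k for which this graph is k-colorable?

4

1, 2, 3, 4 are pairwise adjacent (a clique of size 4), so at least 4 colors are needed.
One proper 4-coloring: 0=d, 1=c, 2=a, 3=b, 4=d, 5=a, 6=b. No two adjacent vertices share a color.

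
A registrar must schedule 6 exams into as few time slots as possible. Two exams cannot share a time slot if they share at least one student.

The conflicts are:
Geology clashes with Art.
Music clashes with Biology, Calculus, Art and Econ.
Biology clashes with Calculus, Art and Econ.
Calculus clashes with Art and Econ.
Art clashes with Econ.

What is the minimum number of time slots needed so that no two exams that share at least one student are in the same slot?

5

Music, Biology, Calculus, Art, Econ are mutually in conflict, so at least 5 time slots are needed.
A valid assignment using 5 time slots: Geology=2, Music=4, Biology=3, Calculus=5, Art=1, Econ=2. Every pair that conflicts lands in different time slots.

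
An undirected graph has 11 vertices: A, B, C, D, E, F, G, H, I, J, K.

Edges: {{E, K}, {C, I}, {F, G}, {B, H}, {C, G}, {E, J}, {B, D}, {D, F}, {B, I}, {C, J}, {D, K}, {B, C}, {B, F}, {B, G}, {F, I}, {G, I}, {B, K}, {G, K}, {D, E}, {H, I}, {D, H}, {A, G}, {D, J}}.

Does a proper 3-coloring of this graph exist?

No

B, F, G, I are pairwise adjacent (a clique of size 4), so at least 4 colors are needed.
So 3 colors are not enough.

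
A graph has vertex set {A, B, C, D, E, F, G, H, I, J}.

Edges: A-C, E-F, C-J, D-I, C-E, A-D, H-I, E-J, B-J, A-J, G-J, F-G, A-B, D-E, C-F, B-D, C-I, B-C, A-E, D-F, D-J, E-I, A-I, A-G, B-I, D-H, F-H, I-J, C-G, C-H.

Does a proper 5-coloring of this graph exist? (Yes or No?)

Yes

The chromatic number is 5. A, C, E, I, J are pairwise adjacent (a clique of size 5), so at least 5 colors are needed.
A valid assignment using 5 colors: A=4, B=5, C=1, D=1, E=5, F=2, G=3, H=4, I=3, J=2.
That is already a proper 5-coloring.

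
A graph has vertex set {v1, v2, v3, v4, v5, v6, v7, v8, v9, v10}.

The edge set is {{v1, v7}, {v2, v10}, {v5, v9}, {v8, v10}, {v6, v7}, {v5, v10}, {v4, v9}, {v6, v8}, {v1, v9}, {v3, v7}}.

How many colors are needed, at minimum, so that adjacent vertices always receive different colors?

3

The cycle v9-v5-v10-v8-v6-v7-v1-v9 has odd length 7, so it cannot be 2-colored; at least 3 colors are needed.
3 colors suffice: v1=blue, v2=blue, v3=blue, v4=blue, v5=blue, v6=green, v7=red, v8=blue, v9=red, v10=red. No two adjacent vertices share a color.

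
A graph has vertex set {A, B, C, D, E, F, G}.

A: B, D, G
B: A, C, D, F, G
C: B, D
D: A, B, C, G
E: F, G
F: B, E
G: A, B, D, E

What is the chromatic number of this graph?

4

A, B, D, G are mutually adjacent (a clique of size 4), so at least 4 colors are needed.
4 colors suffice: color 1 → {B, E}; color 2 → {D, F}; color 3 → {C, G}; color 4 → {A}. Each edge has distinct colors on its endpoints.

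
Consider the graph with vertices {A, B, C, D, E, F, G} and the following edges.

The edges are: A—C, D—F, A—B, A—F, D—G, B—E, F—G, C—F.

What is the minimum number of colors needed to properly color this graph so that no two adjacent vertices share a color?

3

A, C, F are mutually adjacent, so at least 3 colors are needed.
A valid assignment using 3 colors: A=2, B=1, C=3, D=3, E=2, F=1, G=2. Every edge joins two different colors.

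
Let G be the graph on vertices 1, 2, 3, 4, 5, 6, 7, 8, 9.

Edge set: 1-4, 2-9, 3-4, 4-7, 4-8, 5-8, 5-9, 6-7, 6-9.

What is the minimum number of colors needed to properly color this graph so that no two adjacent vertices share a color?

3 and 4 are adjacent, so at least 2 colors are needed.
2 colors suffice: color a → {2, 4, 5, 6}; color b → {1, 3, 7, 8, 9}. Each edge has distinct colors on its endpoints.

2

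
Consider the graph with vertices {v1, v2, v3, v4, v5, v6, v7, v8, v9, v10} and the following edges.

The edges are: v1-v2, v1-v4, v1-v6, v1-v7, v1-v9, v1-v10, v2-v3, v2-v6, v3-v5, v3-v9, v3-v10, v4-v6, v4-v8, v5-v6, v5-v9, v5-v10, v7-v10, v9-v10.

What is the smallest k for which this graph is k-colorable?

4

v3, v5, v9, v10 are mutually adjacent (a clique of size 4), so at least 4 colors are needed.
4 colors suffice: color 1 → {v1, v3, v8}; color 2 → {v6, v10}; color 3 → {v2, v4, v5, v7}; color 4 → {v9}. Each edge has distinct colors on its endpoints.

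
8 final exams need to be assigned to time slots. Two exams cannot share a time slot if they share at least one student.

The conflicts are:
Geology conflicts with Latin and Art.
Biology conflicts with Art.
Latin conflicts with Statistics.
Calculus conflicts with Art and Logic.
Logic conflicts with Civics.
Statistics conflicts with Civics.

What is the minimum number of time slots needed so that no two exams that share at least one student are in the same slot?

3

The cycle Civics-Statistics-Latin-Geology-Art-Calculus-Logic-Civics has odd length 7, so it cannot be 2-colored; at least 3 time slots are needed.
3 time slots suffice: time slot 1 → {Art, Logic, Statistics}; time slot 2 → {Geology, Biology, Calculus, Civics}; time slot 3 → {Latin}. Each listed conflict is separated.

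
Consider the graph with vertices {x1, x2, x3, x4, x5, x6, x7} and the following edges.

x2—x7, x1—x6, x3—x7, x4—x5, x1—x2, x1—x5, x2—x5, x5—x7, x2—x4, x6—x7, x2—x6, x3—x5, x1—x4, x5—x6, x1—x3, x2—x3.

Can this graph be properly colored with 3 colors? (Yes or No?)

No

x1, x2, x4, x5 form a clique, so at least 4 colors are needed.
So 3 colors are not enough.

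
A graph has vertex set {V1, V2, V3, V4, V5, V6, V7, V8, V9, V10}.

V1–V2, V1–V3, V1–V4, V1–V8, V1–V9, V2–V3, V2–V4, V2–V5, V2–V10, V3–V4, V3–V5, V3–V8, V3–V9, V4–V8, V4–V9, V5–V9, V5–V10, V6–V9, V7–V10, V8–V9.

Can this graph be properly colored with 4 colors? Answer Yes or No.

V1, V3, V4, V8, V9 form a clique, so at least 5 colors are needed.
So 4 colors are not enough.

No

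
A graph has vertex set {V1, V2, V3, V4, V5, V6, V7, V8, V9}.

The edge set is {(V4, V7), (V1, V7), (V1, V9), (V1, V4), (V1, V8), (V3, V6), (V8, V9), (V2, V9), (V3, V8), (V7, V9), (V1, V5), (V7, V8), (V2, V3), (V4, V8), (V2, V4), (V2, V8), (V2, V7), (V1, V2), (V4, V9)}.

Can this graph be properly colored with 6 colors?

Yes

The chromatic number is 6. V1, V2, V4, V7, V8, V9 are mutually adjacent (a clique of size 6), so at least 6 colors are needed.
6 colors suffice: V1=1, V2=2, V3=1, V4=4, V5=2, V6=2, V7=5, V8=3, V9=6.
That is already a proper 6-coloring.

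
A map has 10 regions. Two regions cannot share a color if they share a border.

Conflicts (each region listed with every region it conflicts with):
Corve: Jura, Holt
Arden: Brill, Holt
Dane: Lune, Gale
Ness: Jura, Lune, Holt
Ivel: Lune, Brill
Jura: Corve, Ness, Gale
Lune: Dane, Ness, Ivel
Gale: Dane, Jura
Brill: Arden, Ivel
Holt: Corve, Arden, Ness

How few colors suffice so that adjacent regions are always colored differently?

The cycle Jura-Gale-Dane-Lune-Ness-Jura has odd length 5, so it cannot be 2-colored; at least 3 colors are needed.
One proper 3-coloring: Corve=2, Arden=2, Dane=2, Ness=2, Ivel=2, Jura=1, Lune=1, Gale=3, Brill=1, Holt=1. Each listed conflict is separated.

3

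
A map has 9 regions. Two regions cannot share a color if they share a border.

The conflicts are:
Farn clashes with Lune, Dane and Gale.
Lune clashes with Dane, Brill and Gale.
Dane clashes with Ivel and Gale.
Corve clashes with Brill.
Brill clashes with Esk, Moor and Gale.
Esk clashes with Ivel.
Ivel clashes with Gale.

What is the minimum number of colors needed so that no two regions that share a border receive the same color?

4

Farn, Lune, Dane, Gale all conflict with each other, so at least 4 colors are needed.
A valid assignment using 4 colors: Farn=4, Lune=3, Dane=1, Corve=2, Brill=1, Esk=2, Ivel=3, Moor=2, Gale=2. No two conflicting regions share a color.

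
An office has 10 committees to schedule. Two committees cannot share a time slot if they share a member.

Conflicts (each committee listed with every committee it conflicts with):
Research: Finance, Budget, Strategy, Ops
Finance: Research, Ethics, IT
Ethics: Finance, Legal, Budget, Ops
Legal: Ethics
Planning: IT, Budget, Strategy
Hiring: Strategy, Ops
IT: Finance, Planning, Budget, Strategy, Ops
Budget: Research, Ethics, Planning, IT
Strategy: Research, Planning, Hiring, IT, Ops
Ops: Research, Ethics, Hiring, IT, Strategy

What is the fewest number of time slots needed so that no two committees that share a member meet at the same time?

IT, Strategy, Ops are mutually in conflict, so at least 3 time slots are needed.
3 time slots suffice: time slot 1 → {Finance, Legal, Planning, Ops}; time slot 2 → {Research, Ethics, Hiring, IT}; time slot 3 → {Budget, Strategy}. Each listed conflict is separated.

3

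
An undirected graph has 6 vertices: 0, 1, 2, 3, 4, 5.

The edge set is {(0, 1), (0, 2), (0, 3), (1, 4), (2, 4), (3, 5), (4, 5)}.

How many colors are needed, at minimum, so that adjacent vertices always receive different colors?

3

The cycle 0-1-4-5-3-0 has odd length 5, so it cannot be 2-colored; at least 3 colors are needed.
3 colors suffice: color red → {0, 4}; color blue → {1, 2, 3}; color green → {5}. Each edge has distinct colors on its endpoints.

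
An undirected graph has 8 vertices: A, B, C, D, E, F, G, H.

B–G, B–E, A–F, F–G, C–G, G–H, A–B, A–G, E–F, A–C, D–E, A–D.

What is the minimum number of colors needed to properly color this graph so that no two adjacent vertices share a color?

3

A, F, G are mutually adjacent, so at least 3 colors are needed.
3 colors suffice: A=2, B=3, C=3, D=3, E=1, F=3, G=1, H=2. No two adjacent vertices share a color.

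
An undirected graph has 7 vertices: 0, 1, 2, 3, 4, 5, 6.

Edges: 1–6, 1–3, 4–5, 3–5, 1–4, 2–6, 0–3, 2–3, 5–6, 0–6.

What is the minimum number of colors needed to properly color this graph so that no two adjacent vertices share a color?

1 and 4 are adjacent, so at least 2 colors are needed.
2 colors suffice: color a → {3, 4, 6}; color b → {0, 1, 2, 5}. No two adjacent vertices share a color.

2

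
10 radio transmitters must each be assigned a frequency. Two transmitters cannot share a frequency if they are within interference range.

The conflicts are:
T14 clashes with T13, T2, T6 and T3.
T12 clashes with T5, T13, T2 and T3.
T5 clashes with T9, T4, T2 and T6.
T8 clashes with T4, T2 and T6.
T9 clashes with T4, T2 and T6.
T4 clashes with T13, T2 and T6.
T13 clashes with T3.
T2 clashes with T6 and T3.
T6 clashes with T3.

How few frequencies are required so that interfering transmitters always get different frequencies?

T5, T9, T4, T2, T6 pairwise conflict, so at least 5 frequencies are needed.
5 frequencies suffice: T14=4, T12=2, T5=4, T8=4, T9=5, T4=3, T13=1, T2=1, T6=2, T3=3. Each listed conflict is separated.

5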